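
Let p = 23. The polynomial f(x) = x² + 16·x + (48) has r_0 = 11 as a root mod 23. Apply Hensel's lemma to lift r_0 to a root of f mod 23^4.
r_3 = 279829 (mod 279841)

Hensel: r_{i+1} = r_i − f(r_i)·(f′(r_i))^{-1} mod 23^{i+2}, f′(x) = 2x + 16. Iterate:
  r_0 = 11 (mod 23)
  r_1 = 517 (mod 529)
  r_2 = 12155 (mod 12167)
  r_3 = 279829 (mod 279841)
Final: r = 279829 satisfies f(r) ≡ 0 mod 23^4.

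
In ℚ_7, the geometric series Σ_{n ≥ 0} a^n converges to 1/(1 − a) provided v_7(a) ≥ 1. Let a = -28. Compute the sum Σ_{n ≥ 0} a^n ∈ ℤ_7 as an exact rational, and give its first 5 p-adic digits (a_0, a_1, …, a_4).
Σ a^n = 1/(1 − a) = 1/29;  first 5 digits = (1, 3, 1, 1, 2)

v_7(a) = 1 ≥ 1, so the series converges in ℤ_7 to 1/(1 − a) = 1/(1 − (-28)) = 1/29. Expand this rational in ℤ_7: compute digits iteratively via d_i = x_i mod 7, x_{i+1} = (x_i − d_i)/7. The first 5 digits are (1, 3, 1, 1, 2).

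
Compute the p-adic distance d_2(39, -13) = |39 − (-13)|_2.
d_2(39, -13) = 1/4

Step 1 — x − y = 39 − (-13) = 52. Step 2 — v_2(52) = 2 (factor: 52 = (2^2 · 13); the sign does not affect v_p). Step 3 — |x − y|_2 = 2^{-2} = 1/4.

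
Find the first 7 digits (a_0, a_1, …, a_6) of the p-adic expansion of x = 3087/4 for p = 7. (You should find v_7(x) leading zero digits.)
(a_0, …, a_6) = (0, 0, 0, 4, 5, 1, 5)

v_7(3087/4) = 3, so a_0 = ... = a_2 = 0. Factor out: x = 7^3 · u with u = 9/4 a unit in ℤ_7. Expand u iteratively via a_{v+i} = u_i mod 7, u_{i+1} = (u_i − a_{v+i})/7:
  u_0 = 9/4;  a_3 = 4;  u_1 = (u_0 − 4)/7 = -1/4
  u_1 = -1/4;  a_4 = 5;  u_2 = (u_1 − 5)/7 = -3/4
  u_2 = -3/4;  a_5 = 1;  u_3 = (u_2 − 1)/7 = -1/4
  u_3 = -1/4;  a_6 = 5;  u_4 = (u_3 − 5)/7 = -3/4
Digits: (0, 0, 0, 4, 5, 1, 5).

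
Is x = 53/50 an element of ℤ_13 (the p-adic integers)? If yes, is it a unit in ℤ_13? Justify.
x ∈ ℤ_13^× (unit); v_13(x) = 0

ℤ_13 = {x ∈ ℚ_13 : v_13(x) ≥ 0} and ℤ_13^× = {x ∈ ℤ_13 : v_13(x) = 0}. Here v_13(53/50) = v_13(num) − v_13(den) = 0; compare against these criteria.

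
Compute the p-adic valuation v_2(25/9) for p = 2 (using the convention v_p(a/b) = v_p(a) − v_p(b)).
v_2(25/9) = 0

Factor powers of 2 from the numerator and denominator of the reduced fraction: 25 = 2^0 · 25 and 9 = 2^0 · 9. Apply v_p(a/b) = v_p(a) − v_p(b): v_2(25/9) = 0 − 0 = 0.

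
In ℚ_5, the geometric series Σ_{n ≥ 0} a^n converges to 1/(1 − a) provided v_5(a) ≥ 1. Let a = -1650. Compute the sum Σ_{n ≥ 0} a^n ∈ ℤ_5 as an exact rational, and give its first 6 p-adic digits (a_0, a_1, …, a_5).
Σ a^n = 1/(1 − a) = 1/1651;  first 6 digits = (1, 0, 4, 1, 3, 0)

v_5(a) = 2 ≥ 1, so the series converges in ℤ_5 to 1/(1 − a) = 1/(1 − (-1650)) = 1/1651. Expand this rational in ℤ_5: compute digits iteratively via d_i = x_i mod 5, x_{i+1} = (x_i − d_i)/5. The first 6 digits are (1, 0, 4, 1, 3, 0).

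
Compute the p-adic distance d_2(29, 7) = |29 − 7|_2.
d_2(29, 7) = 1/2

Step 1 — x − y = 29 − 7 = 22. Step 2 — v_2(22) = 1 (factor: 22 = (2^1 · 11); the sign does not affect v_p). Step 3 — |x − y|_2 = 2^{-1} = 1/2.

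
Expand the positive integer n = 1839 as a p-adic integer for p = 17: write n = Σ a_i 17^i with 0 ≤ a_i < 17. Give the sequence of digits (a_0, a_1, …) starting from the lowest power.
(a_0, a_1, …) = (3, 6, 6)

Repeated division by 17 gives the digits low-to-high: 1839 = 3 + 6·17^1 + 6·17^2. Digit sequence: (3, 6, 6).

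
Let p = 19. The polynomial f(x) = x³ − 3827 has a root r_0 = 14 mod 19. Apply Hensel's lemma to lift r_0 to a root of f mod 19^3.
r_2 = 5790 (mod 6859)

Hensel: r_{i+1} = r_i − f(r_i)/f′(r_i) mod 19^{i+2}, where f′(x) = 3x². Iterate:
  r_0 = 14 (mod 19)
  r_1 = 14 (mod 361)
  r_2 = 5790 (mod 6859)
Final: r = 5790 with f(r) ≡ 0 mod 19^3.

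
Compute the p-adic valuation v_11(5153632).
v_11(5153632) = 5

v_11(n) is the largest exponent k such that 11^k divides n. Factor out: 5153632 = 11^5 · 32. (Sign doesn't affect v_p.) So v_11(5153632) = 5.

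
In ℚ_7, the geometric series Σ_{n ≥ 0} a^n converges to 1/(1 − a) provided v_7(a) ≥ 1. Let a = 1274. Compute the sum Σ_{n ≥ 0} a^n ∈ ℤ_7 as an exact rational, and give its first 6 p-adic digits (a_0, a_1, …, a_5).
Σ a^n = 1/(1 − a) = -1/1273;  first 6 digits = (1, 0, 5, 3, 4, 5)

v_7(a) = 2 ≥ 1, so the series converges in ℤ_7 to 1/(1 − a) = 1/(1 − 1274) = -1/1273. Expand this rational in ℤ_7: compute digits iteratively via d_i = x_i mod 7, x_{i+1} = (x_i − d_i)/7. The first 6 digits are (1, 0, 5, 3, 4, 5).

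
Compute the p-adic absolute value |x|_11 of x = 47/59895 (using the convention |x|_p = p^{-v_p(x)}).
|47/59895|_11 = 1331

Step 1 — compute v_11(x) by factoring powers of 11 out of the numerator and denominator: v_11(47/59895) = -3. Step 2 — apply |x|_p = p^{-v_p(x)} = 11^{3} = 1331.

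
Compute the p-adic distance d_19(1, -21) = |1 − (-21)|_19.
d_19(1, -21) = 1

Step 1 — x − y = 1 − (-21) = 22. Step 2 — v_19(22) = 0 (factor: 22 = (19^0 · 22); the sign does not affect v_p). Step 3 — |x − y|_19 = 19^{0} = 1.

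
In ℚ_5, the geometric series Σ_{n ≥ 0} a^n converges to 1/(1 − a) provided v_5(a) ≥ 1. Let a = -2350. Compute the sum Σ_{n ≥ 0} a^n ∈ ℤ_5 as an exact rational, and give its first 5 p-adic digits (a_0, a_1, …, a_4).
Σ a^n = 1/(1 − a) = 1/2351;  first 5 digits = (1, 0, 1, 1, 2)

v_5(a) = 2 ≥ 1, so the series converges in ℤ_5 to 1/(1 − a) = 1/(1 − (-2350)) = 1/2351. Expand this rational in ℤ_5: compute digits iteratively via d_i = x_i mod 5, x_{i+1} = (x_i − d_i)/5. The first 5 digits are (1, 0, 1, 1, 2).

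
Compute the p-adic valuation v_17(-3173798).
v_17(-3173798) = 4

v_17(n) is the largest exponent k such that 17^k divides n. Factor out: -3173798 = -17^4 · 38. (Sign doesn't affect v_p.) So v_17(-3173798) = 4.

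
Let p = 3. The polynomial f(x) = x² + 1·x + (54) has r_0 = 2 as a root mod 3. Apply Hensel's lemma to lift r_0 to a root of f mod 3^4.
r_3 = 53 (mod 81)

Hensel: r_{i+1} = r_i − f(r_i)·(f′(r_i))^{-1} mod 3^{i+2}, f′(x) = 2x + 1. Iterate:
  r_0 = 2 (mod 3)
  r_1 = 8 (mod 9)
  r_2 = 26 (mod 27)
  r_3 = 53 (mod 81)
Final: r = 53 satisfies f(r) ≡ 0 mod 3^4.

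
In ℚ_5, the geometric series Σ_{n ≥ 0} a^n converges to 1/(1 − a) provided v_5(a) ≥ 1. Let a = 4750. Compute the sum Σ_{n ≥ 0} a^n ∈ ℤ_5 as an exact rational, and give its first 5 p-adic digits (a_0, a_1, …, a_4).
Σ a^n = 1/(1 − a) = -1/4749;  first 5 digits = (1, 0, 0, 3, 2)

v_5(a) = 3 ≥ 1, so the series converges in ℤ_5 to 1/(1 − a) = 1/(1 − 4750) = -1/4749. Expand this rational in ℤ_5: compute digits iteratively via d_i = x_i mod 5, x_{i+1} = (x_i − d_i)/5. The first 5 digits are (1, 0, 0, 3, 2).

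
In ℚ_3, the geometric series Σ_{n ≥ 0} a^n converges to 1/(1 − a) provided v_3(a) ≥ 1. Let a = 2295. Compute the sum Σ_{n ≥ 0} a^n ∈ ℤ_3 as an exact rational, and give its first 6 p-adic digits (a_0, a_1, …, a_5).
Σ a^n = 1/(1 − a) = -1/2294;  first 6 digits = (1, 0, 0, 1, 1, 0)

v_3(a) = 3 ≥ 1, so the series converges in ℤ_3 to 1/(1 − a) = 1/(1 − 2295) = -1/2294. Expand this rational in ℤ_3: compute digits iteratively via d_i = x_i mod 3, x_{i+1} = (x_i − d_i)/3. The first 6 digits are (1, 0, 0, 1, 1, 0).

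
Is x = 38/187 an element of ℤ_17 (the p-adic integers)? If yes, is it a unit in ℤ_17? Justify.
x ∉ ℤ_17 (v_17(x) = -1 < 0)

ℤ_17 = {x ∈ ℚ_17 : v_17(x) ≥ 0} and ℤ_17^× = {x ∈ ℤ_17 : v_17(x) = 0}. Here v_17(38/187) = v_17(num) − v_17(den) = -1; compare against these criteria.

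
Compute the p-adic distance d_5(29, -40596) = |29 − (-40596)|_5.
d_5(29, -40596) = 1/3125

Step 1 — x − y = 29 − (-40596) = 40625. Step 2 — v_5(40625) = 5 (factor: 40625 = (5^5 · 13); the sign does not affect v_p). Step 3 — |x − y|_5 = 5^{-5} = 1/3125.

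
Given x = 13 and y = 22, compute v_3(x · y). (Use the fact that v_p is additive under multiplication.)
v_3(286) = 0

v_p(x) = 0 (factor: 13 = 3^0 · 13); v_p(y) = 0 (factor: 22 = 3^0 · 22). Additivity: v_p(xy) = v_p(x) + v_p(y) = 0 + 0 = 0. (Direct check: xy = 286 = 3^0 · (286).)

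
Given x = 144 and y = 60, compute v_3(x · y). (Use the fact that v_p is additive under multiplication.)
v_3(8640) = 3

v_p(x) = 2 (factor: 144 = 3^2 · 16); v_p(y) = 1 (factor: 60 = 3^1 · 20). Additivity: v_p(xy) = v_p(x) + v_p(y) = 2 + 1 = 3. (Direct check: xy = 8640 = 3^3 · (320).)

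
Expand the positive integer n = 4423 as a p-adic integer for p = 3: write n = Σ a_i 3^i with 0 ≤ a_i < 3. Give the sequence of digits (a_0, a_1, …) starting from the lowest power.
(a_0, a_1, …) = (1, 1, 2, 1, 0, 0, 0, 2)

Repeated division by 3 gives the digits low-to-high: 4423 = 1 + 1·3^1 + 2·3^2 + 1·3^3 + 2·3^7. Digit sequence: (1, 1, 2, 1, 0, 0, 0, 2).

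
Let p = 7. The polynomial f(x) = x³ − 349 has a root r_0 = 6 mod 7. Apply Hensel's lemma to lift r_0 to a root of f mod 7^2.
r_1 = 34 (mod 49)

Hensel: r_{i+1} = r_i − f(r_i)/f′(r_i) mod 7^{i+2}, where f′(x) = 3x². Iterate:
  r_0 = 6 (mod 7)
  r_1 = 34 (mod 49)
Final: r = 34 with f(r) ≡ 0 mod 7^2.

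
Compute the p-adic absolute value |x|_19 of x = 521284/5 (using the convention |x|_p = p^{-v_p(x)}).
|521284/5|_19 = 1/130321

Step 1 — compute v_19(x) by factoring powers of 19 out of the numerator and denominator: v_19(521284/5) = 4. Step 2 — apply |x|_p = p^{-v_p(x)} = 19^{-4} = 1/130321.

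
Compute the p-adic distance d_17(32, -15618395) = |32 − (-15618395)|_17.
d_17(32, -15618395) = 1/1419857

Step 1 — x − y = 32 − (-15618395) = 15618427. Step 2 — v_17(15618427) = 5 (factor: 15618427 = (17^5 · 11); the sign does not affect v_p). Step 3 — |x − y|_17 = 17^{-5} = 1/1419857.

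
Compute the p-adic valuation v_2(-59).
v_2(-59) = 0

v_2(n) is the largest exponent k such that 2^k divides n. Factor out: -59 = -2^0 · 59. (Sign doesn't affect v_p.) So v_2(-59) = 0.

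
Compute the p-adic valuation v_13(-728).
v_13(-728) = 1

v_13(n) is the largest exponent k such that 13^k divides n. Factor out: -728 = -13^1 · 56. (Sign doesn't affect v_p.) So v_13(-728) = 1.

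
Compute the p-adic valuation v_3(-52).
v_3(-52) = 0

v_3(n) is the largest exponent k such that 3^k divides n. Factor out: -52 = -3^0 · 52. (Sign doesn't affect v_p.) So v_3(-52) = 0.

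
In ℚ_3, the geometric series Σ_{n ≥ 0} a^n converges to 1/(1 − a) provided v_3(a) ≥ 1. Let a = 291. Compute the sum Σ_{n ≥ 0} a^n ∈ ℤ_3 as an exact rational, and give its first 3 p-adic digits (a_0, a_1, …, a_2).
Σ a^n = 1/(1 − a) = -1/290;  first 3 digits = (1, 1, 0)

v_3(a) = 1 ≥ 1, so the series converges in ℤ_3 to 1/(1 − a) = 1/(1 − 291) = -1/290. Expand this rational in ℤ_3: compute digits iteratively via d_i = x_i mod 3, x_{i+1} = (x_i − d_i)/3. The first 3 digits are (1, 1, 0).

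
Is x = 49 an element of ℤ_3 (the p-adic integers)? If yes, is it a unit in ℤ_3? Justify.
x ∈ ℤ_3^× (unit); v_3(x) = 0

ℤ_3 = {x ∈ ℚ_3 : v_3(x) ≥ 0} and ℤ_3^× = {x ∈ ℤ_3 : v_3(x) = 0}. Here v_3(49) = v_3(num) − v_3(den) = 0; compare against these criteria.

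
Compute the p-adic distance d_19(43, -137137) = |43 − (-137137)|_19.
d_19(43, -137137) = 1/6859

Step 1 — x − y = 43 − (-137137) = 137180. Step 2 — v_19(137180) = 3 (factor: 137180 = (19^3 · 20); the sign does not affect v_p). Step 3 — |x − y|_19 = 19^{-3} = 1/6859.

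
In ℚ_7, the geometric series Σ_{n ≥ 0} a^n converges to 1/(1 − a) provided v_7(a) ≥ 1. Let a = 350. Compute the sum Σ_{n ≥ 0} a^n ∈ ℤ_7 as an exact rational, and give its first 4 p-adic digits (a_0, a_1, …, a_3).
Σ a^n = 1/(1 − a) = -1/349;  first 4 digits = (1, 1, 1, 2)

v_7(a) = 1 ≥ 1, so the series converges in ℤ_7 to 1/(1 − a) = 1/(1 − 350) = -1/349. Expand this rational in ℤ_7: compute digits iteratively via d_i = x_i mod 7, x_{i+1} = (x_i − d_i)/7. The first 4 digits are (1, 1, 1, 2).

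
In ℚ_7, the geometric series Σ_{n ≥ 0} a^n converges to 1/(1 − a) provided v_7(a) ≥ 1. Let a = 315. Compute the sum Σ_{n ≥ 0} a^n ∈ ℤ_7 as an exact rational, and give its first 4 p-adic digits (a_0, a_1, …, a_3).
Σ a^n = 1/(1 − a) = -1/314;  first 4 digits = (1, 3, 1, 2)

v_7(a) = 1 ≥ 1, so the series converges in ℤ_7 to 1/(1 − a) = 1/(1 − 315) = -1/314. Expand this rational in ℤ_7: compute digits iteratively via d_i = x_i mod 7, x_{i+1} = (x_i − d_i)/7. The first 4 digits are (1, 3, 1, 2).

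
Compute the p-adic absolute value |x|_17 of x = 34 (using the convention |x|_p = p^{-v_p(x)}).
|34|_17 = 1/17

Step 1 — compute v_17(x) by factoring powers of 17 out of the numerator and denominator: v_17(34) = 1. Step 2 — apply |x|_p = p^{-v_p(x)} = 17^{-1} = 1/17.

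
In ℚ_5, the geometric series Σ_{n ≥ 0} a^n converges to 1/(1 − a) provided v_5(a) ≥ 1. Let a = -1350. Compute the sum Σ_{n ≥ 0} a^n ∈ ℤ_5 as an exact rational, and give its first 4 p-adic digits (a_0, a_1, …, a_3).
Σ a^n = 1/(1 − a) = 1/1351;  first 4 digits = (1, 0, 1, 4)

v_5(a) = 2 ≥ 1, so the series converges in ℤ_5 to 1/(1 − a) = 1/(1 − (-1350)) = 1/1351. Expand this rational in ℤ_5: compute digits iteratively via d_i = x_i mod 5, x_{i+1} = (x_i − d_i)/5. The first 4 digits are (1, 0, 1, 4).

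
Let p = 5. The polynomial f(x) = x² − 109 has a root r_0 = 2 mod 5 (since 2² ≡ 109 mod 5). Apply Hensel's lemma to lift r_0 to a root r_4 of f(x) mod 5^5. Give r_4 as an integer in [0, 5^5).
r_4 = 1647 (mod 3125)

Hensel's recurrence: r_{i+1} = r_i − f(r_i)·(f′(r_i))^{-1} mod 5^{i+2}, with f′(x) = 2x. Iterate:
  r_0 = 2 (mod 5)
  r_1 = 22 (mod 25)
  r_2 = 22 (mod 125)
  r_3 = 397 (mod 625)
  r_4 = 1647 (mod 3125)
Final: r_4 = 1647, and one checks f(r_4) ≡ 0 mod 5^5.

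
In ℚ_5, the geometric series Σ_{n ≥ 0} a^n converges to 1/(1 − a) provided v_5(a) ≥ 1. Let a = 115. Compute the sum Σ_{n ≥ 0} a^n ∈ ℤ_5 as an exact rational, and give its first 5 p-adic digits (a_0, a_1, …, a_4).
Σ a^n = 1/(1 − a) = -1/114;  first 5 digits = (1, 3, 3, 3, 0)

v_5(a) = 1 ≥ 1, so the series converges in ℤ_5 to 1/(1 − a) = 1/(1 − 115) = -1/114. Expand this rational in ℤ_5: compute digits iteratively via d_i = x_i mod 5, x_{i+1} = (x_i − d_i)/5. The first 5 digits are (1, 3, 3, 3, 0).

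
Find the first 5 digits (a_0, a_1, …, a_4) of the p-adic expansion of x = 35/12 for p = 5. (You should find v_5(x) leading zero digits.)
(a_0, …, a_4) = (0, 1, 2, 0, 2)

v_5(35/12) = 1, so a_0 = ... = a_0 = 0. Factor out: x = 5^1 · u with u = 7/12 a unit in ℤ_5. Expand u iteratively via a_{v+i} = u_i mod 5, u_{i+1} = (u_i − a_{v+i})/5:
  u_0 = 7/12;  a_1 = 1;  u_1 = (u_0 − 1)/5 = -1/12
  u_1 = -1/12;  a_2 = 2;  u_2 = (u_1 − 2)/5 = -5/12
  u_2 = -5/12;  a_3 = 0;  u_3 = (u_2 − 0)/5 = -1/12
  u_3 = -1/12;  a_4 = 2;  u_4 = (u_3 − 2)/5 = -5/12
Digits: (0, 1, 2, 0, 2).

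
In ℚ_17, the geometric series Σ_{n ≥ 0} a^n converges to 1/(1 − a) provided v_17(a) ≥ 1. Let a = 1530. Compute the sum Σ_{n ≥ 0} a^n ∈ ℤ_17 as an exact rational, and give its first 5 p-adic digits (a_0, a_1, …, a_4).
Σ a^n = 1/(1 − a) = -1/1529;  first 5 digits = (1, 5, 13, 6, 15)

v_17(a) = 1 ≥ 1, so the series converges in ℤ_17 to 1/(1 − a) = 1/(1 − 1530) = -1/1529. Expand this rational in ℤ_17: compute digits iteratively via d_i = x_i mod 17, x_{i+1} = (x_i − d_i)/17. The first 5 digits are (1, 5, 13, 6, 15).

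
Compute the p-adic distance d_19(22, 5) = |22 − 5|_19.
d_19(22, 5) = 1

Step 1 — x − y = 22 − 5 = 17. Step 2 — v_19(17) = 0 (factor: 17 = (19^0 · 17); the sign does not affect v_p). Step 3 — |x − y|_19 = 19^{0} = 1.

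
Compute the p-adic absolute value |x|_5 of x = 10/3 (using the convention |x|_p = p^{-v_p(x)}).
|10/3|_5 = 1/5

Step 1 — compute v_5(x) by factoring powers of 5 out of the numerator and denominator: v_5(10/3) = 1. Step 2 — apply |x|_p = p^{-v_p(x)} = 5^{-1} = 1/5.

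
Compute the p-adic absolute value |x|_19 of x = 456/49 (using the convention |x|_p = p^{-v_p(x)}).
|456/49|_19 = 1/19

Step 1 — compute v_19(x) by factoring powers of 19 out of the numerator and denominator: v_19(456/49) = 1. Step 2 — apply |x|_p = p^{-v_p(x)} = 19^{-1} = 1/19.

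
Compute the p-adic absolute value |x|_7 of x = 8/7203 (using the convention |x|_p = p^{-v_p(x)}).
|8/7203|_7 = 2401

Step 1 — compute v_7(x) by factoring powers of 7 out of the numerator and denominator: v_7(8/7203) = -4. Step 2 — apply |x|_p = p^{-v_p(x)} = 7^{4} = 2401.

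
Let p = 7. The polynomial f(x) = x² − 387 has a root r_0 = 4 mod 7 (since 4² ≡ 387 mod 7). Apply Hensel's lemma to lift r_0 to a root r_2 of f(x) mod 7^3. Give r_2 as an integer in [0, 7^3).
r_2 = 81 (mod 343)

Hensel's recurrence: r_{i+1} = r_i − f(r_i)·(f′(r_i))^{-1} mod 7^{i+2}, with f′(x) = 2x. Iterate:
  r_0 = 4 (mod 7)
  r_1 = 32 (mod 49)
  r_2 = 81 (mod 343)
Final: r_2 = 81, and one checks f(r_2) ≡ 0 mod 7^3.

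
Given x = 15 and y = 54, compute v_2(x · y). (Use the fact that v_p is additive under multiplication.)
v_2(810) = 1

v_p(x) = 0 (factor: 15 = 2^0 · 15); v_p(y) = 1 (factor: 54 = 2^1 · 27). Additivity: v_p(xy) = v_p(x) + v_p(y) = 0 + 1 = 1. (Direct check: xy = 810 = 2^1 · (405).)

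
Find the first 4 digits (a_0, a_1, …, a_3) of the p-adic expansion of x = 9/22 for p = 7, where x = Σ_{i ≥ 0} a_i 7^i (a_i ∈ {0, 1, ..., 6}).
(a_0, …, a_3) = (2, 2, 0, 6)

v_7(9/22) = 0 (numerator and denominator both coprime to 7), so x ∈ ℤ_7^×. Compute digits iteratively via a_i = x_i mod 7, x_{i+1} = (x_i − a_i)/7, with x_0 = x:
  x_0 = 9/22;  a_0 = 2;  x_1 = (x_0 − 2)/7 = -5/22
  x_1 = -5/22;  a_1 = 2;  x_2 = (x_1 − 2)/7 = -7/22
  x_2 = -7/22;  a_2 = 0;  x_3 = (x_2 − 0)/7 = -1/22
  x_3 = -1/22;  a_3 = 6;  x_4 = (x_3 − 6)/7 = -19/22
Digits: (2, 2, 0, 6).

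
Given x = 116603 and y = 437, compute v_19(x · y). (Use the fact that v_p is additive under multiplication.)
v_19(50955511) = 4

v_p(x) = 3 (factor: 116603 = 19^3 · 17); v_p(y) = 1 (factor: 437 = 19^1 · 23). Additivity: v_p(xy) = v_p(x) + v_p(y) = 3 + 1 = 4. (Direct check: xy = 50955511 = 19^4 · (391).)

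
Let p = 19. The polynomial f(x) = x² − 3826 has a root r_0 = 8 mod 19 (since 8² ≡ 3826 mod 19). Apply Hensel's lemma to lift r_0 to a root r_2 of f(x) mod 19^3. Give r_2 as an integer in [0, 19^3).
r_2 = 559 (mod 6859)

Hensel's recurrence: r_{i+1} = r_i − f(r_i)·(f′(r_i))^{-1} mod 19^{i+2}, with f′(x) = 2x. Iterate:
  r_0 = 8 (mod 19)
  r_1 = 198 (mod 361)
  r_2 = 559 (mod 6859)
Final: r_2 = 559, and one checks f(r_2) ≡ 0 mod 19^3.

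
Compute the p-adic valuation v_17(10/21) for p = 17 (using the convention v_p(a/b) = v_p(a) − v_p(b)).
v_17(10/21) = 0

Factor powers of 17 from the numerator and denominator of the reduced fraction: 10 = 17^0 · 10 and 21 = 17^0 · 21. Apply v_p(a/b) = v_p(a) − v_p(b): v_17(10/21) = 0 − 0 = 0.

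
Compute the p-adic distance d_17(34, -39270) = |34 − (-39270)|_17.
d_17(34, -39270) = 1/4913

Step 1 — x − y = 34 − (-39270) = 39304. Step 2 — v_17(39304) = 3 (factor: 39304 = (17^3 · 8); the sign does not affect v_p). Step 3 — |x − y|_17 = 17^{-3} = 1/4913.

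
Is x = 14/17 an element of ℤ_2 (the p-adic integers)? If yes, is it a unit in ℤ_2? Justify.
x ∈ ℤ_2 but not a unit; v_2(x) = 1 > 0

ℤ_2 = {x ∈ ℚ_2 : v_2(x) ≥ 0} and ℤ_2^× = {x ∈ ℤ_2 : v_2(x) = 0}. Here v_2(14/17) = v_2(num) − v_2(den) = 1; compare against these criteria.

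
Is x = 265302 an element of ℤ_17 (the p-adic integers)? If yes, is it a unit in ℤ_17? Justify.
x ∈ ℤ_17 but not a unit; v_17(x) = 3 > 0

ℤ_17 = {x ∈ ℚ_17 : v_17(x) ≥ 0} and ℤ_17^× = {x ∈ ℤ_17 : v_17(x) = 0}. Here v_17(265302) = v_17(num) − v_17(den) = 3; compare against these criteria.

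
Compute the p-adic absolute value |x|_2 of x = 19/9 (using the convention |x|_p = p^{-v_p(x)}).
|19/9|_2 = 1

Step 1 — compute v_2(x) by factoring powers of 2 out of the numerator and denominator: v_2(19/9) = 0. Step 2 — apply |x|_p = p^{-v_p(x)} = 2^{0} = 1.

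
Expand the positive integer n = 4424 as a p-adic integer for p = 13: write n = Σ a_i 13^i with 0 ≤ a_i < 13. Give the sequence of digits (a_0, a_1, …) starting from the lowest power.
(a_0, a_1, …) = (4, 2, 0, 2)

Repeated division by 13 gives the digits low-to-high: 4424 = 4 + 2·13^1 + 2·13^3. Digit sequence: (4, 2, 0, 2).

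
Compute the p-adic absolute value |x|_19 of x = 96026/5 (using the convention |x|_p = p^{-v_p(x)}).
|96026/5|_19 = 1/6859

Step 1 — compute v_19(x) by factoring powers of 19 out of the numerator and denominator: v_19(96026/5) = 3. Step 2 — apply |x|_p = p^{-v_p(x)} = 19^{-3} = 1/6859.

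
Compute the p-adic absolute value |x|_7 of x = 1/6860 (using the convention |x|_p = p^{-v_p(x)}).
|1/6860|_7 = 343

Step 1 — compute v_7(x) by factoring powers of 7 out of the numerator and denominator: v_7(1/6860) = -3. Step 2 — apply |x|_p = p^{-v_p(x)} = 7^{3} = 343.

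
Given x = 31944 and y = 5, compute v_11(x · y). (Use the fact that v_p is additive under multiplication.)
v_11(159720) = 3

v_p(x) = 3 (factor: 31944 = 11^3 · 24); v_p(y) = 0 (factor: 5 = 11^0 · 5). Additivity: v_p(xy) = v_p(x) + v_p(y) = 3 + 0 = 3. (Direct check: xy = 159720 = 11^3 · (120).)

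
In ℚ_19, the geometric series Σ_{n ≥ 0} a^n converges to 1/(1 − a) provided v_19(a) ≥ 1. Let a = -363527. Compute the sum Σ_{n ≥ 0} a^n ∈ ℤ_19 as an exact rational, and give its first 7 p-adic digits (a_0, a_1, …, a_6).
Σ a^n = 1/(1 − a) = 1/363528;  first 7 digits = (1, 0, 0, 4, 16, 18, 15)

v_19(a) = 3 ≥ 1, so the series converges in ℤ_19 to 1/(1 − a) = 1/(1 − (-363527)) = 1/363528. Expand this rational in ℤ_19: compute digits iteratively via d_i = x_i mod 19, x_{i+1} = (x_i − d_i)/19. The first 7 digits are (1, 0, 0, 4, 16, 18, 15).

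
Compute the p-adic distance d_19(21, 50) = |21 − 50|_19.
d_19(21, 50) = 1

Step 1 — x − y = 21 − 50 = -29. Step 2 — v_19(-29) = 0 (factor: -29 = −(19^0 · 29); the sign does not affect v_p). Step 3 — |x − y|_19 = 19^{0} = 1.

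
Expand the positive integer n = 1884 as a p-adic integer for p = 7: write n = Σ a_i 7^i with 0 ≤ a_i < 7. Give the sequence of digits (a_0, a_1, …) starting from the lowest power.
(a_0, a_1, …) = (1, 3, 3, 5)

Repeated division by 7 gives the digits low-to-high: 1884 = 1 + 3·7^1 + 3·7^2 + 5·7^3. Digit sequence: (1, 3, 3, 5).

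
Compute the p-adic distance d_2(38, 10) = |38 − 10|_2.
d_2(38, 10) = 1/4

Step 1 — x − y = 38 − 10 = 28. Step 2 — v_2(28) = 2 (factor: 28 = (2^2 · 7); the sign does not affect v_p). Step 3 — |x − y|_2 = 2^{-2} = 1/4.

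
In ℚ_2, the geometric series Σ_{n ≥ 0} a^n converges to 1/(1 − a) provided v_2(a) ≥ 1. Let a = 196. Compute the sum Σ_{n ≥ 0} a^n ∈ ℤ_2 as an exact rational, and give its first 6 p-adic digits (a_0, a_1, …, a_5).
Σ a^n = 1/(1 − a) = -1/195;  first 6 digits = (1, 0, 1, 0, 1, 0)

v_2(a) = 2 ≥ 1, so the series converges in ℤ_2 to 1/(1 − a) = 1/(1 − 196) = -1/195. Expand this rational in ℤ_2: compute digits iteratively via d_i = x_i mod 2, x_{i+1} = (x_i − d_i)/2. The first 6 digits are (1, 0, 1, 0, 1, 0).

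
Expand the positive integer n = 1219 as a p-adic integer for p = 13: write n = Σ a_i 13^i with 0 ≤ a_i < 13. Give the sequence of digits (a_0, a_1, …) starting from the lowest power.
(a_0, a_1, …) = (10, 2, 7)

Repeated division by 13 gives the digits low-to-high: 1219 = 10 + 2·13^1 + 7·13^2. Digit sequence: (10, 2, 7).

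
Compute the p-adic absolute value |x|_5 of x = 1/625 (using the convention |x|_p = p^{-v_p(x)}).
|1/625|_5 = 625

Step 1 — compute v_5(x) by factoring powers of 5 out of the numerator and denominator: v_5(1/625) = -4. Step 2 — apply |x|_p = p^{-v_p(x)} = 5^{4} = 625.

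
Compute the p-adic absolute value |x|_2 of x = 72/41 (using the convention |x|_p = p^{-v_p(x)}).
|72/41|_2 = 1/8

Step 1 — compute v_2(x) by factoring powers of 2 out of the numerator and denominator: v_2(72/41) = 3. Step 2 — apply |x|_p = p^{-v_p(x)} = 2^{-3} = 1/8.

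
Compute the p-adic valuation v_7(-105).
v_7(-105) = 1

v_7(n) is the largest exponent k such that 7^k divides n. Factor out: -105 = -7^1 · 15. (Sign doesn't affect v_p.) So v_7(-105) = 1.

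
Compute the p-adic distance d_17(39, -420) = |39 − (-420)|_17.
d_17(39, -420) = 1/17

Step 1 — x − y = 39 − (-420) = 459. Step 2 — v_17(459) = 1 (factor: 459 = (17^1 · 27); the sign does not affect v_p). Step 3 — |x − y|_17 = 17^{-1} = 1/17.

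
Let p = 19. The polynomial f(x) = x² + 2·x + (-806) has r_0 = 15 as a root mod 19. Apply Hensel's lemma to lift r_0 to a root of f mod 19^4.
r_3 = 118271 (mod 130321)

Hensel: r_{i+1} = r_i − f(r_i)·(f′(r_i))^{-1} mod 19^{i+2}, f′(x) = 2x + 2. Iterate:
  r_0 = 15 (mod 19)
  r_1 = 224 (mod 361)
  r_2 = 1668 (mod 6859)
  r_3 = 118271 (mod 130321)
Final: r = 118271 satisfies f(r) ≡ 0 mod 19^4.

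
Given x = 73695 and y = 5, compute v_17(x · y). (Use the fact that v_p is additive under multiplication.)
v_17(368475) = 3

v_p(x) = 3 (factor: 73695 = 17^3 · 15); v_p(y) = 0 (factor: 5 = 17^0 · 5). Additivity: v_p(xy) = v_p(x) + v_p(y) = 3 + 0 = 3. (Direct check: xy = 368475 = 17^3 · (75).)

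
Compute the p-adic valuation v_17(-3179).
v_17(-3179) = 2

v_17(n) is the largest exponent k such that 17^k divides n. Factor out: -3179 = -17^2 · 11. (Sign doesn't affect v_p.) So v_17(-3179) = 2.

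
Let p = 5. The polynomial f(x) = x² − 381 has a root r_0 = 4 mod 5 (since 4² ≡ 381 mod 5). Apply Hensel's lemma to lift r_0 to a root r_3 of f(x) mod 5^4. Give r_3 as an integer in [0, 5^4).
r_3 = 234 (mod 625)

Hensel's recurrence: r_{i+1} = r_i − f(r_i)·(f′(r_i))^{-1} mod 5^{i+2}, with f′(x) = 2x. Iterate:
  r_0 = 4 (mod 5)
  r_1 = 9 (mod 25)
  r_2 = 109 (mod 125)
  r_3 = 234 (mod 625)
Final: r_3 = 234, and one checks f(r_3) ≡ 0 mod 5^4.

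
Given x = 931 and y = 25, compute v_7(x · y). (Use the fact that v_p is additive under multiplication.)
v_7(23275) = 2

v_p(x) = 2 (factor: 931 = 7^2 · 19); v_p(y) = 0 (factor: 25 = 7^0 · 25). Additivity: v_p(xy) = v_p(x) + v_p(y) = 2 + 0 = 2. (Direct check: xy = 23275 = 7^2 · (475).)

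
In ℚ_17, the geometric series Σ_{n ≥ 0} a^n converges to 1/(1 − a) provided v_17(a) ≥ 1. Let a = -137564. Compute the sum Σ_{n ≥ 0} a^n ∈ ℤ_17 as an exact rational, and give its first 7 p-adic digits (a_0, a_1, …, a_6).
Σ a^n = 1/(1 − a) = 1/137565;  first 7 digits = (1, 0, 0, 6, 15, 16, 1)

v_17(a) = 3 ≥ 1, so the series converges in ℤ_17 to 1/(1 − a) = 1/(1 − (-137564)) = 1/137565. Expand this rational in ℤ_17: compute digits iteratively via d_i = x_i mod 17, x_{i+1} = (x_i − d_i)/17. The first 7 digits are (1, 0, 0, 6, 15, 16, 1).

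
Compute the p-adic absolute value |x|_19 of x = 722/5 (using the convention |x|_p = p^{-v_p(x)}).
|722/5|_19 = 1/361

Step 1 — compute v_19(x) by factoring powers of 19 out of the numerator and denominator: v_19(722/5) = 2. Step 2 — apply |x|_p = p^{-v_p(x)} = 19^{-2} = 1/361.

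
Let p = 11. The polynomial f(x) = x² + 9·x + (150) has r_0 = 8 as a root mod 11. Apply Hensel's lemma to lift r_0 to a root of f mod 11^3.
r_2 = 195 (mod 1331)

Hensel: r_{i+1} = r_i − f(r_i)·(f′(r_i))^{-1} mod 11^{i+2}, f′(x) = 2x + 9. Iterate:
  r_0 = 8 (mod 11)
  r_1 = 74 (mod 121)
  r_2 = 195 (mod 1331)
Final: r = 195 satisfies f(r) ≡ 0 mod 11^3.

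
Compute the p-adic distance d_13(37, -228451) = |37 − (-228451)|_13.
d_13(37, -228451) = 1/28561

Step 1 — x − y = 37 − (-228451) = 228488. Step 2 — v_13(228488) = 4 (factor: 228488 = (13^4 · 8); the sign does not affect v_p). Step 3 — |x − y|_13 = 13^{-4} = 1/28561.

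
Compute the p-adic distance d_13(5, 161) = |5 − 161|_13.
d_13(5, 161) = 1/13

Step 1 — x − y = 5 − 161 = -156. Step 2 — v_13(-156) = 1 (factor: -156 = −(13^1 · 12); the sign does not affect v_p). Step 3 — |x − y|_13 = 13^{-1} = 1/13.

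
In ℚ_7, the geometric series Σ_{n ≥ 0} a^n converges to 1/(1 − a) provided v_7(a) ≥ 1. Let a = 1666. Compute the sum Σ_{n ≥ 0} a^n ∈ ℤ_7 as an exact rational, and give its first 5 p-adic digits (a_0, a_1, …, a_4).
Σ a^n = 1/(1 − a) = -1/1665;  first 5 digits = (1, 0, 6, 4, 1)

v_7(a) = 2 ≥ 1, so the series converges in ℤ_7 to 1/(1 − a) = 1/(1 − 1666) = -1/1665. Expand this rational in ℤ_7: compute digits iteratively via d_i = x_i mod 7, x_{i+1} = (x_i − d_i)/7. The first 5 digits are (1, 0, 6, 4, 1).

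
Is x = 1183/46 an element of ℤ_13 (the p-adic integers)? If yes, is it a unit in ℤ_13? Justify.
x ∈ ℤ_13 but not a unit; v_13(x) = 2 > 0

ℤ_13 = {x ∈ ℚ_13 : v_13(x) ≥ 0} and ℤ_13^× = {x ∈ ℤ_13 : v_13(x) = 0}. Here v_13(1183/46) = v_13(num) − v_13(den) = 2; compare against these criteria.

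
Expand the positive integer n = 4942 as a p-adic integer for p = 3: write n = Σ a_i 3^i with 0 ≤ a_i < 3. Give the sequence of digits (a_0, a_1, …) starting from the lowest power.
(a_0, a_1, …) = (1, 0, 0, 0, 1, 2, 0, 2)

Repeated division by 3 gives the digits low-to-high: 4942 = 1 + 1·3^4 + 2·3^5 + 2·3^7. Digit sequence: (1, 0, 0, 0, 1, 2, 0, 2).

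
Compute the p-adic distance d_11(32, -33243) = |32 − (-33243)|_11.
d_11(32, -33243) = 1/1331

Step 1 — x − y = 32 − (-33243) = 33275. Step 2 — v_11(33275) = 3 (factor: 33275 = (11^3 · 25); the sign does not affect v_p). Step 3 — |x − y|_11 = 11^{-3} = 1/1331.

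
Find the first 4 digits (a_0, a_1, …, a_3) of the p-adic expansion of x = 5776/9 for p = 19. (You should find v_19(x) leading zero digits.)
(a_0, …, a_3) = (0, 0, 6, 4)

v_19(5776/9) = 2, so a_0 = ... = a_1 = 0. Factor out: x = 19^2 · u with u = 16/9 a unit in ℤ_19. Expand u iteratively via a_{v+i} = u_i mod 19, u_{i+1} = (u_i − a_{v+i})/19:
  u_0 = 16/9;  a_2 = 6;  u_1 = (u_0 − 6)/19 = -2/9
  u_1 = -2/9;  a_3 = 4;  u_2 = (u_1 − 4)/19 = -2/9
Digits: (0, 0, 6, 4).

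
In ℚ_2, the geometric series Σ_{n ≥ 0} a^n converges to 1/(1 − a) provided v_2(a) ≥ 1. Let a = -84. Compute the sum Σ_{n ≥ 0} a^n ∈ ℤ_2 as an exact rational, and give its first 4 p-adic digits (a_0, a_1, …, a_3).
Σ a^n = 1/(1 − a) = 1/85;  first 4 digits = (1, 0, 1, 1)

v_2(a) = 2 ≥ 1, so the series converges in ℤ_2 to 1/(1 − a) = 1/(1 − (-84)) = 1/85. Expand this rational in ℤ_2: compute digits iteratively via d_i = x_i mod 2, x_{i+1} = (x_i − d_i)/2. The first 4 digits are (1, 0, 1, 1).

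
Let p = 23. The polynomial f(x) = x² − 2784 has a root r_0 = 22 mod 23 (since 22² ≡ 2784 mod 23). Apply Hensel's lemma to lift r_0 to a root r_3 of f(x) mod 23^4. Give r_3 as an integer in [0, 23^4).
r_3 = 207827 (mod 279841)

Hensel's recurrence: r_{i+1} = r_i − f(r_i)·(f′(r_i))^{-1} mod 23^{i+2}, with f′(x) = 2x. Iterate:
  r_0 = 22 (mod 23)
  r_1 = 459 (mod 529)
  r_2 = 988 (mod 12167)
  r_3 = 207827 (mod 279841)
Final: r_3 = 207827, and one checks f(r_3) ≡ 0 mod 23^4.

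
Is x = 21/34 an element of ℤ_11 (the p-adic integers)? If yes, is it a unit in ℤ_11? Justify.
x ∈ ℤ_11^× (unit); v_11(x) = 0

ℤ_11 = {x ∈ ℚ_11 : v_11(x) ≥ 0} and ℤ_11^× = {x ∈ ℤ_11 : v_11(x) = 0}. Here v_11(21/34) = v_11(num) − v_11(den) = 0; compare against these criteria.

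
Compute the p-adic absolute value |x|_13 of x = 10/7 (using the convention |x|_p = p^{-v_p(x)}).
|10/7|_13 = 1

Step 1 — compute v_13(x) by factoring powers of 13 out of the numerator and denominator: v_13(10/7) = 0. Step 2 — apply |x|_p = p^{-v_p(x)} = 13^{0} = 1.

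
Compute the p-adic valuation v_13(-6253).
v_13(-6253) = 2

v_13(n) is the largest exponent k such that 13^k divides n. Factor out: -6253 = -13^2 · 37. (Sign doesn't affect v_p.) So v_13(-6253) = 2.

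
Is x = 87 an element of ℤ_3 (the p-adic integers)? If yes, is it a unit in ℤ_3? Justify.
x ∈ ℤ_3 but not a unit; v_3(x) = 1 > 0

ℤ_3 = {x ∈ ℚ_3 : v_3(x) ≥ 0} and ℤ_3^× = {x ∈ ℤ_3 : v_3(x) = 0}. Here v_3(87) = v_3(num) − v_3(den) = 1; compare against these criteria.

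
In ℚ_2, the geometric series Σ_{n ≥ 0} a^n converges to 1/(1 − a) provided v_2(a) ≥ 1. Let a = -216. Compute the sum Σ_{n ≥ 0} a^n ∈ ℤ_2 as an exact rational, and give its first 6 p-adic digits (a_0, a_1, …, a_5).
Σ a^n = 1/(1 − a) = 1/217;  first 6 digits = (1, 0, 0, 1, 0, 1)

v_2(a) = 3 ≥ 1, so the series converges in ℤ_2 to 1/(1 − a) = 1/(1 − (-216)) = 1/217. Expand this rational in ℤ_2: compute digits iteratively via d_i = x_i mod 2, x_{i+1} = (x_i − d_i)/2. The first 6 digits are (1, 0, 0, 1, 0, 1).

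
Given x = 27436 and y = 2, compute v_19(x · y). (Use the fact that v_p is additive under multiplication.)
v_19(54872) = 3

v_p(x) = 3 (factor: 27436 = 19^3 · 4); v_p(y) = 0 (factor: 2 = 19^0 · 2). Additivity: v_p(xy) = v_p(x) + v_p(y) = 3 + 0 = 3. (Direct check: xy = 54872 = 19^3 · (8).)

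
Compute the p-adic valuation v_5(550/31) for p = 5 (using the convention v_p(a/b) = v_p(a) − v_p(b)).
v_5(550/31) = 2

Factor powers of 5 from the numerator and denominator of the reduced fraction: 550 = 5^2 · 22 and 31 = 5^0 · 31. Apply v_p(a/b) = v_p(a) − v_p(b): v_5(550/31) = 2 − 0 = 2.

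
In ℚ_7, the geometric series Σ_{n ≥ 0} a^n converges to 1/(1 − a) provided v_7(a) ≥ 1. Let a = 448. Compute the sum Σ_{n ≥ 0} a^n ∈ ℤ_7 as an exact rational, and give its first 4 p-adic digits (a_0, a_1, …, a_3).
Σ a^n = 1/(1 − a) = -1/447;  first 4 digits = (1, 1, 3, 6)

v_7(a) = 1 ≥ 1, so the series converges in ℤ_7 to 1/(1 − a) = 1/(1 − 448) = -1/447. Expand this rational in ℤ_7: compute digits iteratively via d_i = x_i mod 7, x_{i+1} = (x_i − d_i)/7. The first 4 digits are (1, 1, 3, 6).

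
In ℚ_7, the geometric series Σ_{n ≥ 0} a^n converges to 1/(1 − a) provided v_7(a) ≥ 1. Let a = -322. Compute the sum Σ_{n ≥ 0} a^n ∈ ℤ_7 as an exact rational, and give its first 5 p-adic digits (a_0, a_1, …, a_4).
Σ a^n = 1/(1 − a) = 1/323;  first 5 digits = (1, 3, 2, 6, 1)

v_7(a) = 1 ≥ 1, so the series converges in ℤ_7 to 1/(1 − a) = 1/(1 − (-322)) = 1/323. Expand this rational in ℤ_7: compute digits iteratively via d_i = x_i mod 7, x_{i+1} = (x_i − d_i)/7. The first 5 digits are (1, 3, 2, 6, 1).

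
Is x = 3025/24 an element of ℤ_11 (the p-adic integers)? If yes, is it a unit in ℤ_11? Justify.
x ∈ ℤ_11 but not a unit; v_11(x) = 2 > 0

ℤ_11 = {x ∈ ℚ_11 : v_11(x) ≥ 0} and ℤ_11^× = {x ∈ ℤ_11 : v_11(x) = 0}. Here v_11(3025/24) = v_11(num) − v_11(den) = 2; compare against these criteria.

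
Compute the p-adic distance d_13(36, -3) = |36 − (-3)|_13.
d_13(36, -3) = 1/13

Step 1 — x − y = 36 − (-3) = 39. Step 2 — v_13(39) = 1 (factor: 39 = (13^1 · 3); the sign does not affect v_p). Step 3 — |x − y|_13 = 13^{-1} = 1/13.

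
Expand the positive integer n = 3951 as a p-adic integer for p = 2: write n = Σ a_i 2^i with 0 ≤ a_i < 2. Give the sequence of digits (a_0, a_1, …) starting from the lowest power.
(a_0, a_1, …) = (1, 1, 1, 1, 0, 1, 1, 0, 1, 1, 1, 1)

Repeated division by 2 gives the digits low-to-high: 3951 = 1 + 1·2^1 + 1·2^2 + 1·2^3 + 1·2^5 + 1·2^6 + 1·2^8 + 1·2^9 + 1·2^10 + 1·2^11. Digit sequence: (1, 1, 1, 1, 0, 1, 1, 0, 1, 1, 1, 1).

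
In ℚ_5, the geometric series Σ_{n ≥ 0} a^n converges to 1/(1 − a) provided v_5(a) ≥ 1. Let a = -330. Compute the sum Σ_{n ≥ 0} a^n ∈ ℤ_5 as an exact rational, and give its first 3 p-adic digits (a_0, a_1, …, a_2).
Σ a^n = 1/(1 − a) = 1/331;  first 3 digits = (1, 4, 2)

v_5(a) = 1 ≥ 1, so the series converges in ℤ_5 to 1/(1 − a) = 1/(1 − (-330)) = 1/331. Expand this rational in ℤ_5: compute digits iteratively via d_i = x_i mod 5, x_{i+1} = (x_i − d_i)/5. The first 3 digits are (1, 4, 2).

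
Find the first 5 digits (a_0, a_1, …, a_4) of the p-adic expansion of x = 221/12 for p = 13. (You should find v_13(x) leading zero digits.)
(a_0, …, a_4) = (0, 9, 7, 7, 7)

v_13(221/12) = 1, so a_0 = ... = a_0 = 0. Factor out: x = 13^1 · u with u = 17/12 a unit in ℤ_13. Expand u iteratively via a_{v+i} = u_i mod 13, u_{i+1} = (u_i − a_{v+i})/13:
  u_0 = 17/12;  a_1 = 9;  u_1 = (u_0 − 9)/13 = -7/12
  u_1 = -7/12;  a_2 = 7;  u_2 = (u_1 − 7)/13 = -7/12
  u_2 = -7/12;  a_3 = 7;  u_3 = (u_2 − 7)/13 = -7/12
  u_3 = -7/12;  a_4 = 7;  u_4 = (u_3 − 7)/13 = -7/12
Digits: (0, 9, 7, 7, 7).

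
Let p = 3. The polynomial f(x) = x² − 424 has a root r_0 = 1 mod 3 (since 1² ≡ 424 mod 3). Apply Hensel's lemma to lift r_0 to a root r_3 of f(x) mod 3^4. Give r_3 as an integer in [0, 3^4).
r_3 = 10 (mod 81)

Hensel's recurrence: r_{i+1} = r_i − f(r_i)·(f′(r_i))^{-1} mod 3^{i+2}, with f′(x) = 2x. Iterate:
  r_0 = 1 (mod 3)
  r_1 = 1 (mod 9)
  r_2 = 10 (mod 27)
  r_3 = 10 (mod 81)
Final: r_3 = 10, and one checks f(r_3) ≡ 0 mod 3^4.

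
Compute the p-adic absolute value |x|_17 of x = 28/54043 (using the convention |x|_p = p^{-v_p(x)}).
|28/54043|_17 = 4913

Step 1 — compute v_17(x) by factoring powers of 17 out of the numerator and denominator: v_17(28/54043) = -3. Step 2 — apply |x|_p = p^{-v_p(x)} = 17^{3} = 4913.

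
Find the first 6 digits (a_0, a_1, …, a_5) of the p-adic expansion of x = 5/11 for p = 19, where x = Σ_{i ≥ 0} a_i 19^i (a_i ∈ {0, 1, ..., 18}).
(a_0, …, a_5) = (16, 13, 1, 12, 8, 3)

v_19(5/11) = 0 (numerator and denominator both coprime to 19), so x ∈ ℤ_19^×. Compute digits iteratively via a_i = x_i mod 19, x_{i+1} = (x_i − a_i)/19, with x_0 = x:
  x_0 = 5/11;  a_0 = 16;  x_1 = (x_0 − 16)/19 = -9/11
  x_1 = -9/11;  a_1 = 13;  x_2 = (x_1 − 13)/19 = -8/11
  x_2 = -8/11;  a_2 = 1;  x_3 = (x_2 − 1)/19 = -1/11
  x_3 = -1/11;  a_3 = 12;  x_4 = (x_3 − 12)/19 = -7/11
  x_4 = -7/11;  a_4 = 8;  x_5 = (x_4 − 8)/19 = -5/11
  x_5 = -5/11;  a_5 = 3;  x_6 = (x_5 − 3)/19 = -2/11
Digits: (16, 13, 1, 12, 8, 3).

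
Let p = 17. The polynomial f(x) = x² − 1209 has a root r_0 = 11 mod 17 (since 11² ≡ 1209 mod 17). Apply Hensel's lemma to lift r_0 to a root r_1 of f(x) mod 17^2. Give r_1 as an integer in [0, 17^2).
r_1 = 113 (mod 289)

Hensel's recurrence: r_{i+1} = r_i − f(r_i)·(f′(r_i))^{-1} mod 17^{i+2}, with f′(x) = 2x. Iterate:
  r_0 = 11 (mod 17)
  r_1 = 113 (mod 289)
Final: r_1 = 113, and one checks f(r_1) ≡ 0 mod 17^2.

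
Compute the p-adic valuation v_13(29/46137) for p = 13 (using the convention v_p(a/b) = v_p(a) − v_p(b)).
v_13(29/46137) = -3

Factor powers of 13 from the numerator and denominator of the reduced fraction: 29 = 13^0 · 29 and 46137 = 13^3 · 21. Apply v_p(a/b) = v_p(a) − v_p(b): v_13(29/46137) = 0 − 3 = -3.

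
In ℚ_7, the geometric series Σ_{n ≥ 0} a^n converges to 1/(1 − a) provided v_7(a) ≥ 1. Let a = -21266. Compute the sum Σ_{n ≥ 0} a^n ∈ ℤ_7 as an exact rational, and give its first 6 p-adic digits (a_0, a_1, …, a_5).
Σ a^n = 1/(1 − a) = 1/21267;  first 6 digits = (1, 0, 0, 1, 5, 5)

v_7(a) = 3 ≥ 1, so the series converges in ℤ_7 to 1/(1 − a) = 1/(1 − (-21266)) = 1/21267. Expand this rational in ℤ_7: compute digits iteratively via d_i = x_i mod 7, x_{i+1} = (x_i − d_i)/7. The first 6 digits are (1, 0, 0, 1, 5, 5).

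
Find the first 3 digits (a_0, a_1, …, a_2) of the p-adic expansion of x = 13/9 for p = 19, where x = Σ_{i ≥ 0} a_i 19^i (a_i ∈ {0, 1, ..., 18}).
(a_0, …, a_2) = (12, 10, 10)

v_19(13/9) = 0 (numerator and denominator both coprime to 19), so x ∈ ℤ_19^×. Compute digits iteratively via a_i = x_i mod 19, x_{i+1} = (x_i − a_i)/19, with x_0 = x:
  x_0 = 13/9;  a_0 = 12;  x_1 = (x_0 − 12)/19 = -5/9
  x_1 = -5/9;  a_1 = 10;  x_2 = (x_1 − 10)/19 = -5/9
  x_2 = -5/9;  a_2 = 10;  x_3 = (x_2 − 10)/19 = -5/9
Digits: (12, 10, 10).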